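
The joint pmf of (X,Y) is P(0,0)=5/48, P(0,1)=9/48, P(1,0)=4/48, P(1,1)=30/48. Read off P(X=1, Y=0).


Read from table: P(X=1, Y=0) = 4/48 = 1/12

1/12


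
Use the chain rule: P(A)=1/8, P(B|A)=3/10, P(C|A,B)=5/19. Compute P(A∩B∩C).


P(A∩B∩C) = P(A) * P(B|A) * P(C|A∩B)
= 1/8 * 3/10 * 5/19
= 3/80 * 5/19 = 3/304

3/304


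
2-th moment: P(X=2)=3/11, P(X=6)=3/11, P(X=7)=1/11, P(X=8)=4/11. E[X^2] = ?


E[X^2] = sum(x^2 * P(x))
= 4*3/11 + 36*3/11 + 49*1/11 + 64*4/11
= 425/11

425/11


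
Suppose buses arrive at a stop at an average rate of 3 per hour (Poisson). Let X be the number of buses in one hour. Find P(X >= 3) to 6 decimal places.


P(X>=3) = 1 - P(X<=2) = 1 - (e^(-3)*3^0/0! + e^(-3)*3^1/1! + e^(-3)*3^2/2!)
≈ 1 - (0.0497870684 + 0.1493612051 + 0.2240418077)
= 1 - 0.4231900812 = 0.5768099188
≈ 0.576810

0.576810


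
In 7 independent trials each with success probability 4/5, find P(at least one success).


P(at least one) = 1 - P(none)
P(none) = (1 - 4/5)^7 = (1/5)^7 = 1/78125
P(at least one) = 1 - 1/78125 = 78124/78125

78124/78125


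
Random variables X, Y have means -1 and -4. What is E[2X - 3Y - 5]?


E[2X - 3Y - 5] = 2*E[X] - 3*E[Y] - 5
= (2)*(-1) + (-3)*(-4) + (-5)
= -2 + 12 - 5 = 5

5


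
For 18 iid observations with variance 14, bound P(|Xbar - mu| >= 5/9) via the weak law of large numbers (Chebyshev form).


Var(Xbar) = Var(X)/n = 14/18
Chebyshev: P(|Xbar-mu| >= 5/9) <= Var(Xbar)/(5/9)^2 = (7/9)/(25/81) = 63/25
Bound exceeds 1, so trivial bound: 1

1


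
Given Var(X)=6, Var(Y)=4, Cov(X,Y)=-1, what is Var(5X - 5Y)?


Var(5X - 5Y) = 5^2*Var(X) + (-5)^2*Var(Y) + 2*5*(-5)*Cov(X,Y)
= 25*6 + 25*4 - 50*(-1)
= 150 + 100 + 50 = 300

300


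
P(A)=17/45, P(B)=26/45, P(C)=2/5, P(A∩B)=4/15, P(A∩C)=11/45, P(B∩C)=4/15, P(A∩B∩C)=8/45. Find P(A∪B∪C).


P(A∪B∪C) = P(A)+P(B)+P(C) - P(AB)-P(AC)-P(BC) + P(ABC)
= 17/45+26/45+2/5 - 4/15-11/45-4/15 + 8/45
= 34/45

34/45


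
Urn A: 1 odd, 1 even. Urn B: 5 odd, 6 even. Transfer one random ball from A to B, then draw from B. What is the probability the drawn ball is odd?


P(transfer odd) = 1/2; P(transfer even) = 1/2
If odd transferred: Urn II has 6 odd of 12, so P(odd|odd moved) = 1/2
If even transferred: Urn II has 5 odd of 12, so P(odd|even moved) = 5/12
By total probability: P(odd) = 1/2*1/2 + 1/2*5/12 = 11/24

11/24


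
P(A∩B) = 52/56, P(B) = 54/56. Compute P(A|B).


P(A|B) = P(A∩B)/P(B) = (52/56)/(54/56) = 52/54 = 26/27

26/27


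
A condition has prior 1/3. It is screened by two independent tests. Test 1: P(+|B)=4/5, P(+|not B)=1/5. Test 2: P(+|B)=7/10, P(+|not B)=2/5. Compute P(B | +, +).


After test 1: P(+) = 4/5*1/3 + 1/5*2/3 = 2/5
P(B|+) = (4/15)/(2/5) = 2/3
After test 2 (use post1 as new prior): P(+) = 7/10*2/3 + 2/5*1/3 = 3/5
P(B|+,+) = (7/15)/(3/5) = 7/9

7/9


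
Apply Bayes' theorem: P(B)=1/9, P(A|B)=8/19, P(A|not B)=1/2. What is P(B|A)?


P(A) = P(A|B)P(B) + P(A|B')P(B') = 8/19*1/9 + 1/2*8/9 = 28/57
P(B|A) = P(A|B)P(B)/P(A) = (8/171)/(28/57) = 2/21

2/21


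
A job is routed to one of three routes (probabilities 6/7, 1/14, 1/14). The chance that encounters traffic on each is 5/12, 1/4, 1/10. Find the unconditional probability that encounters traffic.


P(A) = P(A|B1)P(B1) + P(A|B2)P(B2) + P(A|B3)P(B3)
= 5/12*6/7 + 1/4*1/14 + 1/10*1/14
= 5/14 + 1/56 + 1/140 = 107/280

107/280


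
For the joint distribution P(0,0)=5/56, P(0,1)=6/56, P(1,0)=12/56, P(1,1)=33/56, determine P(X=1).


P(X=1) = P(1,0)+P(1,1) = 12/56 + 33/56 = 45/56

45/56


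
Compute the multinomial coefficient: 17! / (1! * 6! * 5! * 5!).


17! = 355687428096000
Denominator: 1!=1 * 6!=720 * 5!=120 * 5!=120
Coefficient = 355687428096000 / 10368000 = 34306272

34306272


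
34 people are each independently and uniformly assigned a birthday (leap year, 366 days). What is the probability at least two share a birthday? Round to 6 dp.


P(all different) = prod((366-i)/366 for i=0..33) = 0.205601
P(at least one match) = 1 - 0.205601 = 0.794399

0.794399


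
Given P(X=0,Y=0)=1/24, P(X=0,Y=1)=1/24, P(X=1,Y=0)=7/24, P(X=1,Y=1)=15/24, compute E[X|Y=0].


P(Y=0) = 8/24
E[X|Y=0] = (0*1 + 1*7)/8 = 7/8

7/8


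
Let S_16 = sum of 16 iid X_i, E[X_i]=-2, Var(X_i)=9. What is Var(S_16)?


By independence, Var(S_n) = n*Var(X_1) = 16*9 = 144

144


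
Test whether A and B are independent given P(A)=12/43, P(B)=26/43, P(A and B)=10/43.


P(A)*P(B) = 12/43*26/43 = 312/1849
P(A∩B) = 10/43 != 312/1849, so not independent

No, A and B are not independent


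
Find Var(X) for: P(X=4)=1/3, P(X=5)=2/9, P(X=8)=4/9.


E[X] = 6, E[X^2] = 118/3
Var(X) = E[X^2] - (E[X])^2 = 118/3 - (6)^2 = 10/3

10/3


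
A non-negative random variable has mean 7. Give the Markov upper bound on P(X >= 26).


Markov: P(X >= a) <= E[X]/a
P(X >= 26) <= 7/26

7/26


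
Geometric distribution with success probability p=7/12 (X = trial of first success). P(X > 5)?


P(X > 5) = P(first 5 trials all fail) = (1-p)^5 = (5/12)^5 = 3125/248832

3125/248832


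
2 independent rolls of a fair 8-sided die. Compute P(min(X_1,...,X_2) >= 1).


P(min >= 1) = P(all X_i >= 1) = (P(X_1 >= 1))^2
= (8/8)^2 = 1^2 = 1

1


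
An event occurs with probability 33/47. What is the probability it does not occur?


P(A') = 1 - P(A) = 1 - 33/47 = 14/47

14/47


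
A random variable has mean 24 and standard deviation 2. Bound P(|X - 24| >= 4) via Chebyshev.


k = 4/2 = 2
Chebyshev: P(|X-mu| >= k*sigma) <= 1/k^2 = 1/2^2 = 1/4

1/4


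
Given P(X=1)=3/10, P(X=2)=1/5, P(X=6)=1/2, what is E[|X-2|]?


E[|X-2|] = sum(g(x)*P(x))
= 1*3/10 + 0*1/5 + 4*1/2
= 23/10

23/10


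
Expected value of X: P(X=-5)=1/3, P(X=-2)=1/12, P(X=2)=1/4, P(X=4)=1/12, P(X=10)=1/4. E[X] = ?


E[X] = sum(x * P(x))
= -5*1/3 - 2*1/12 + 2*1/4 + 4*1/12 + 10*1/4
= 3/2

3/2


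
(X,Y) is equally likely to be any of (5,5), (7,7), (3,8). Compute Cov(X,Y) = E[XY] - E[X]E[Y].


E[X]=5, E[Y]=20/3, E[XY]=98/3
Cov(X,Y) = E[XY] - E[X]E[Y] = 98/3 - 5*20/3 = -2/3

-2/3


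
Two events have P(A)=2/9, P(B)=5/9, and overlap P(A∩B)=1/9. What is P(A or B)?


P(A∪B) = P(A) + P(B) - P(A∩B)
= 2/9 + 5/9 - 1/9 = 2/3

2/3


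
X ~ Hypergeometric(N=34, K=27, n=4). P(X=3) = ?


P(X=3) = C(27,3)*C(7,1) / C(34,4)
= 2925*7 / 46376
= 20475/46376

20475/46376


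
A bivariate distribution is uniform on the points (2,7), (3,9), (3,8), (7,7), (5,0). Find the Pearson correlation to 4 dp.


Cov(X,Y) = -2.0000, Var(X) = 3.2000, Var(Y) = 10.1600
rho = Cov/(sqrt(VarX)*sqrt(VarY)) = -0.3508

-0.3508


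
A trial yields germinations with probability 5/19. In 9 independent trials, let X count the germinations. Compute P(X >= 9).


P(X>=9) = P(X=9)
= 1953125/322687697779
= 1953125/322687697779

1953125/322687697779


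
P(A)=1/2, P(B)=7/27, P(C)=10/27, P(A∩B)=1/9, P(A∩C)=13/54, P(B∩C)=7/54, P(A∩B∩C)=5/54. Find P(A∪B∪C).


P(A∪B∪C) = P(A)+P(B)+P(C) - P(AB)-P(AC)-P(BC) + P(ABC)
= 1/2+7/27+10/27 - 1/9-13/54-7/54 + 5/54
= 20/27

20/27


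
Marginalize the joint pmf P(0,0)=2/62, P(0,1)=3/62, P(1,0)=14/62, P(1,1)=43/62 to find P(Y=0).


P(Y=0) = P(0,0)+P(1,0) = 2/62 + 14/62 = 16/62 = 8/31

8/31


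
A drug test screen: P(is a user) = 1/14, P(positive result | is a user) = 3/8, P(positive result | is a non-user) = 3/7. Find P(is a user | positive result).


P(A) = P(A|B)P(B) + P(A|B')P(B') = 3/8*1/14 + 3/7*13/14 = 333/784
P(B|A) = P(A|B)P(B)/P(A) = (3/112)/(333/784) = 7/111

7/111


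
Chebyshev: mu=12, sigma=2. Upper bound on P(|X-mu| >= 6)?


k = 6/2 = 3
Chebyshev: P(|X-mu| >= k*sigma) <= 1/k^2 = 1/3^2 = 1/9

1/9


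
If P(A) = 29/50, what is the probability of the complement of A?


P(A') = 1 - P(A) = 1 - 29/50 = 21/50

21/50


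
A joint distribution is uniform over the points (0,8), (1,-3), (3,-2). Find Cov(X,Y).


E[X]=4/3, E[Y]=1, E[XY]=-3
Cov(X,Y) = E[XY] - E[X]E[Y] = -3 - 4/3*1 = -13/3

-13/3


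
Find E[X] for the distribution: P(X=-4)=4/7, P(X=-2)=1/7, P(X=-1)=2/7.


E[X] = sum(x * P(x))
= -4*4/7 - 2*1/7 - 1*2/7
= -20/7

-20/7


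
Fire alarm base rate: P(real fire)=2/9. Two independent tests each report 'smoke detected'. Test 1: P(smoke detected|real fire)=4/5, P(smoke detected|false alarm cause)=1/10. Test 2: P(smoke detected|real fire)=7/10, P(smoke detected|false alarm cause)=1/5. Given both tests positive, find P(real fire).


After test 1: P(+) = 4/5*2/9 + 1/10*7/9 = 23/90
P(B|+) = (8/45)/(23/90) = 16/23
After test 2 (use post1 as new prior): P(+) = 7/10*16/23 + 1/5*7/23 = 63/115
P(B|+,+) = (56/115)/(63/115) = 8/9

8/9


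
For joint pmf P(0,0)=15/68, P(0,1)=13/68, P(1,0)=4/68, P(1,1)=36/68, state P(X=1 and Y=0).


Read from table: P(X=1, Y=0) = 4/68 = 1/17

1/17


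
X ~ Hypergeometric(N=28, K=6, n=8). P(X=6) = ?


P(X=6) = C(6,6)*C(22,2) / C(28,8)
= 1*231 / 3108105
= 231/3108105 = 1/13455

1/13455


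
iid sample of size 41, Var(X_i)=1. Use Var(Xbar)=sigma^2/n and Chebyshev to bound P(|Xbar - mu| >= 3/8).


Var(Xbar) = Var(X)/n = 1/41
Chebyshev: P(|Xbar-mu| >= 3/8) <= Var(Xbar)/(3/8)^2 = (1/41)/(9/64) = 64/369

64/369


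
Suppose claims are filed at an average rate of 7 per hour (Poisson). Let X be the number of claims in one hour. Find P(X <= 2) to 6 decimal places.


P(X<=2) = e^(-7)*7^0/0! + e^(-7)*7^1/1! + e^(-7)*7^2/2!
≈ 0.0009118820 + 0.0063831738 + 0.0223411082
= 0.0296361640
≈ 0.029636

0.029636


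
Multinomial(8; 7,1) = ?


8! = 40320
Denominator: 7!=5040 * 1!=1
Coefficient = 40320 / 5040 = 8

8


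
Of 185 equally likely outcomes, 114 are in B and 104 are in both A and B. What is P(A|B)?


P(A|B) = P(A∩B)/P(B) = (104/185)/(114/185) = 104/114 = 52/57

52/57


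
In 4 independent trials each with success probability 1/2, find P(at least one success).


P(at least one) = 1 - P(none)
P(none) = (1 - 1/2)^4 = (1/2)^4 = 1/16
P(at least one) = 1 - 1/16 = 15/16

15/16


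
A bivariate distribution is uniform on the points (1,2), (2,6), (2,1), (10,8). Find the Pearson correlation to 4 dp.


Cov(X,Y) = 8.0625, Var(X) = 13.1875, Var(Y) = 8.1875
rho = Cov/(sqrt(VarX)*sqrt(VarY)) = 0.7759

0.7759


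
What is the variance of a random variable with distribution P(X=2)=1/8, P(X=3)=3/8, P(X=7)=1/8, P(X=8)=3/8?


E[X] = 21/4, E[X^2] = 34
Var(X) = E[X^2] - (E[X])^2 = 34 - (21/4)^2 = 103/16

103/16


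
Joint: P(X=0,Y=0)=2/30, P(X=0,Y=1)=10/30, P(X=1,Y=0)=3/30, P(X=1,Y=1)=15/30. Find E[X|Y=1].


P(Y=1) = 25/30
E[X|Y=1] = (0*10 + 1*15)/25 = 15/25 = 3/5

3/5


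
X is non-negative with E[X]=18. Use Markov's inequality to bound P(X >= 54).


Markov: P(X >= a) <= E[X]/a
P(X >= 54) <= 18/54 = 1/3

1/3


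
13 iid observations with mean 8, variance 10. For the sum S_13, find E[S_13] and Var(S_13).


E[S_n] = n*mu = 13*8 = 104
Var(S_n) = n*sigma^2 = 13*10 = 130

E[S_13]=104, Var(S_13)=130


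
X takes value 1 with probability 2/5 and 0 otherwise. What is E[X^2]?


For Bernoulli: X in {0,1}
E[X^2] = 0^2*(1-2/5) + 1^2*2/5 = 2/5

2/5


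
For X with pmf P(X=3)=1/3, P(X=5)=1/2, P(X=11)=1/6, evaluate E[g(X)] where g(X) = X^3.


E[X^3] = sum(g(x)*P(x))
= 27*1/3 + 125*1/2 + 1331*1/6
= 880/3

880/3


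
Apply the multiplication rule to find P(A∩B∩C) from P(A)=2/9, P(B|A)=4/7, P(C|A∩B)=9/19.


P(A∩B∩C) = P(A) * P(B|A) * P(C|A∩B)
= 2/9 * 4/7 * 9/19
= 8/63 * 9/19 = 8/133

8/133


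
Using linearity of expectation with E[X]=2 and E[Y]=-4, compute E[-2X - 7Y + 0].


E[-2X - 7Y + 0] = -2*E[X] - 7*E[Y] + 0
= (-2)*(2) + (-7)*(-4) + (0)
= -4 + 28 + 0 = 24

24


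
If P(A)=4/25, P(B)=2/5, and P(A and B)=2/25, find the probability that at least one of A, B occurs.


P(A∪B) = P(A) + P(B) - P(A∩B)
= 4/25 + 2/5 - 2/25 = 12/25

12/25


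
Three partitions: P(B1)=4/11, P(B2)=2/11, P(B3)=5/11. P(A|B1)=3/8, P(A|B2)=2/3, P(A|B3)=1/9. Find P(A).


P(A) = P(A|B1)P(B1) + P(A|B2)P(B2) + P(A|B3)P(B3)
= 3/8*4/11 + 2/3*2/11 + 1/9*5/11
= 3/22 + 4/33 + 5/99 = 61/198

61/198


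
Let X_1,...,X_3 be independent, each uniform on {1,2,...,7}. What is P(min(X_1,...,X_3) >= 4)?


P(min >= 4) = P(all X_i >= 4) = (P(X_1 >= 4))^3
= (4/7)^3 = 64/343

64/343


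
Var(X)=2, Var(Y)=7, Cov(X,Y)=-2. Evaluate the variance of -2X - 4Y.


Var(-2X - 4Y) = (-2)^2*Var(X) + (-4)^2*Var(Y) + 2*(-2)*(-4)*Cov(X,Y)
= 4*2 + 16*7 + 16*(-2)
= 8 + 112 - 32 = 88

88


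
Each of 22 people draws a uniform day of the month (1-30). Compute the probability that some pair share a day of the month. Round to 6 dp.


P(all different) = prod((30-i)/30 for i=0..21) = 0.000021
P(at least one match) = 1 - 0.000021 = 0.999979

0.999979


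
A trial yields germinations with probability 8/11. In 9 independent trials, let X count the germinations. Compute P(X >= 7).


P(X>=7) = P(X=7) + P(X=8) + P(X=9)
= 679477248/2357947691 + 452984832/2357947691 + 134217728/2357947691
= 1266679808/2357947691

1266679808/2357947691


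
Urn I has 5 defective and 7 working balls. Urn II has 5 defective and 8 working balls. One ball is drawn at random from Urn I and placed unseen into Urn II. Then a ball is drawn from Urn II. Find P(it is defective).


P(transfer defective) = 5/12; P(transfer working) = 7/12
If defective transferred: Urn II has 6 defective of 14, so P(defective|defective moved) = 3/7
If working transferred: Urn II has 5 defective of 14, so P(defective|working moved) = 5/14
By total probability: P(defective) = 5/12*3/7 + 7/12*5/14 = 65/168

65/168


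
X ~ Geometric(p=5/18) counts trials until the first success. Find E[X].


For geometric (trials until first success), E[X] = 1/p = 1/(5/18) = 18/5

18/5


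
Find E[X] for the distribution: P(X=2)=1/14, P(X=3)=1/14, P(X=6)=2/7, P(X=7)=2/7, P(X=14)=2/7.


E[X] = sum(x * P(x))
= 2*1/14 + 3*1/14 + 6*2/7 + 7*2/7 + 14*2/7
= 113/14

113/14


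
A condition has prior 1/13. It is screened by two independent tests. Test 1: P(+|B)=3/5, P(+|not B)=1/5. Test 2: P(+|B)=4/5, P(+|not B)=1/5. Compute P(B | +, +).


After test 1: P(+) = 3/5*1/13 + 1/5*12/13 = 3/13
P(B|+) = (3/65)/(3/13) = 1/5
After test 2 (use post1 as new prior): P(+) = 4/5*1/5 + 1/5*4/5 = 8/25
P(B|+,+) = (4/25)/(8/25) = 1/2

1/2


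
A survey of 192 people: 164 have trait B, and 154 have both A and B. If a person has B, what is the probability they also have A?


P(A|B) = P(A∩B)/P(B) = (154/192)/(164/192) = 154/164 = 77/82

77/82


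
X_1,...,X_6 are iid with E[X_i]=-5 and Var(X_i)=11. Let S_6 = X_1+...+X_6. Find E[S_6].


E[S_n] = n*E[X_1] = 6*-5 = -30

-30


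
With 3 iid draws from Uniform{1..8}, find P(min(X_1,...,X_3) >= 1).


P(min >= 1) = P(all X_i >= 1) = (P(X_1 >= 1))^3
= (8/8)^3 = 1^3 = 1

1


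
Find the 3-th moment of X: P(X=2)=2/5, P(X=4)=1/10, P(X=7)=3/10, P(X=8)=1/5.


E[X^3] = sum(x^3 * P(x))
= 8*2/5 + 64*1/10 + 343*3/10 + 512*1/5
= 2149/10

2149/10


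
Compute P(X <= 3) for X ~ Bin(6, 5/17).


P(X<=3) = P(X=0) + P(X=1) + P(X=2) + P(X=3)
= 2985984/24137569 + 7464960/24137569 + 7776000/24137569 + 4320000/24137569
= 22546944/24137569

22546944/24137569


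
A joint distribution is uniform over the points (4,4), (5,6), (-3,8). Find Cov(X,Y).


E[X]=2, E[Y]=6, E[XY]=22/3
Cov(X,Y) = E[XY] - E[X]E[Y] = 22/3 - 2*6 = -14/3

-14/3


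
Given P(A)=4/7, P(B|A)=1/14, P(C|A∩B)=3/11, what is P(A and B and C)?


P(A∩B∩C) = P(A) * P(B|A) * P(C|A∩B)
= 4/7 * 1/14 * 3/11
= 2/49 * 3/11 = 6/539

6/539


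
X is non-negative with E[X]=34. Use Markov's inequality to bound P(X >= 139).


Markov: P(X >= a) <= E[X]/a
P(X >= 139) <= 34/139

34/139


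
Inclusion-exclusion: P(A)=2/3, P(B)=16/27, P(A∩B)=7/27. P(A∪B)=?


P(A∪B) = P(A) + P(B) - P(A∩B)
= 2/3 + 16/27 - 7/27 = 1

1


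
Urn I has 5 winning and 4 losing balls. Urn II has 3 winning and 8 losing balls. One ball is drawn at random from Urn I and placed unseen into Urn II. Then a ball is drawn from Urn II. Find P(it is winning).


P(transfer winning) = 5/9; P(transfer losing) = 4/9
If winning transferred: Urn II has 4 winning of 12, so P(winning|winning moved) = 1/3
If losing transferred: Urn II has 3 winning of 12, so P(winning|losing moved) = 1/4
By total probability: P(winning) = 5/9*1/3 + 4/9*1/4 = 8/27

8/27


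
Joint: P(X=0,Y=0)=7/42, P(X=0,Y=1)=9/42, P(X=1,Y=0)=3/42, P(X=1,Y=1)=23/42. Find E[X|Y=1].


P(Y=1) = 32/42
E[X|Y=1] = (0*9 + 1*23)/32 = 23/32

23/32


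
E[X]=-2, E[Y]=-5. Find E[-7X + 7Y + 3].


E[-7X + 7Y + 3] = -7*E[X] + 7*E[Y] + 3
= (-7)*(-2) + (7)*(-5) + (3)
= 14 - 35 + 3 = -18

-18


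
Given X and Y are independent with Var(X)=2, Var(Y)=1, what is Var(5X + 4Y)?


Independence => Cov(X,Y)=0
Var(5X + 4Y) = 5^2*Var(X) + 4^2*Var(Y)
= 25*2 + 16*1 = 66

66


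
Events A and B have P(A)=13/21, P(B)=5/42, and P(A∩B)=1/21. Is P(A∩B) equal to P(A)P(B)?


P(A)*P(B) = 13/21*5/42 = 65/882
P(A∩B) = 1/21 != 65/882, so not independent

No, A and B are not independent


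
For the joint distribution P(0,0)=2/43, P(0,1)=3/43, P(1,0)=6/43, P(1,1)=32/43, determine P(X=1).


P(X=1) = P(1,0)+P(1,1) = 6/43 + 32/43 = 38/43

38/43


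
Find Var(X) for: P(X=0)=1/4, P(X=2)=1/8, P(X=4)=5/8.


E[X] = 11/4, E[X^2] = 21/2
Var(X) = E[X^2] - (E[X])^2 = 21/2 - (11/4)^2 = 47/16

47/16


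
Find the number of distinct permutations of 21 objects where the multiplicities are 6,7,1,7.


21! = 51090942171709440000
Denominator: 6!=720 * 7!=5040 * 1!=1 * 7!=5040
Coefficient = 51090942171709440000 / 18289152000 = 2793510720

2793510720


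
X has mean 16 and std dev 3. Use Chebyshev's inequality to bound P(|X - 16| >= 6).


k = 6/3 = 2
Chebyshev: P(|X-mu| >= k*sigma) <= 1/k^2 = 1/2^2 = 1/4

1/4


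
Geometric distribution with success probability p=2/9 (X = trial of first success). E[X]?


For geometric (trials until first success), E[X] = 1/p = 1/(2/9) = 9/2

9/2


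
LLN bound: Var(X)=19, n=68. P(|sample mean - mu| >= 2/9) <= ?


Var(Xbar) = Var(X)/n = 19/68
Chebyshev: P(|Xbar-mu| >= 2/9) <= Var(Xbar)/(2/9)^2 = (19/68)/(4/81) = 1539/272
Bound exceeds 1, so trivial bound: 1

1


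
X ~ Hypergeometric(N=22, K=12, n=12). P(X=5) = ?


P(X=5) = C(12,5)*C(10,7) / C(22,12)
= 792*120 / 646646
= 95040/646646 = 4320/29393

4320/29393


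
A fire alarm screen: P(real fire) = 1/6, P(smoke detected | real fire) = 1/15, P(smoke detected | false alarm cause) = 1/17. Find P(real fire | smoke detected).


P(A) = P(A|B)P(B) + P(A|B')P(B') = 1/15*1/6 + 1/17*5/6 = 46/765
P(B|A) = P(A|B)P(B)/P(A) = (1/90)/(46/765) = 17/92

17/92


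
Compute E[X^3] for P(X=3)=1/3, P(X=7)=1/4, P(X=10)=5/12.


E[X^3] = sum(g(x)*P(x))
= 27*1/3 + 343*1/4 + 1000*5/12
= 6137/12

6137/12


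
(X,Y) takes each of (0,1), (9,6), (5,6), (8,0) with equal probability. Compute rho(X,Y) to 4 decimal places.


Cov(X,Y) = 3.1250, Var(X) = 12.2500, Var(Y) = 7.6875
rho = Cov/(sqrt(VarX)*sqrt(VarY)) = 0.3220

0.3220


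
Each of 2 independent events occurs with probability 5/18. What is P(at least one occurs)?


P(at least one) = 1 - P(none)
P(none) = (1 - 5/18)^2 = (13/18)^2 = 169/324
P(at least one) = 1 - 169/324 = 155/324

155/324


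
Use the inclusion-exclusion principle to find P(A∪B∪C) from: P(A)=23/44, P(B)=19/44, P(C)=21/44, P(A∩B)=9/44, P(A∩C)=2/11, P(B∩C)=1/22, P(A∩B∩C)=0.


P(A∪B∪C) = P(A)+P(B)+P(C) - P(AB)-P(AC)-P(BC) + P(ABC)
= 23/44+19/44+21/44 - 9/44-2/11-1/22 + 0
= 1

1


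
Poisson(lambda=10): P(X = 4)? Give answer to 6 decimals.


P(X=4) = e^(-10) * 10^4 / 4!
≈ 0.00004539992976 * 10000 / 24
≈ 0.018917

0.018917


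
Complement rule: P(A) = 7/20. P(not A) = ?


P(A') = 1 - P(A) = 1 - 7/20 = 13/20

13/20


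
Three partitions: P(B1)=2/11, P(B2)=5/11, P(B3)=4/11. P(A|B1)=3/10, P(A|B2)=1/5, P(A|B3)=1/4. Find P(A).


P(A) = P(A|B1)P(B1) + P(A|B2)P(B2) + P(A|B3)P(B3)
= 3/10*2/11 + 1/5*5/11 + 1/4*4/11
= 3/55 + 1/11 + 1/11 = 13/55

13/55


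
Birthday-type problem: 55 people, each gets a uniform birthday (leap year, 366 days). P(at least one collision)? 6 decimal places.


P(all different) = prod((366-i)/366 for i=0..54) = 0.013909
P(at least one match) = 1 - 0.013909 = 0.986091

0.986091


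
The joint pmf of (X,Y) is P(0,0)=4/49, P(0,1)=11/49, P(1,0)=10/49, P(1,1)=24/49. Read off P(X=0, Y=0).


Read from table: P(X=0, Y=0) = 4/49

4/49


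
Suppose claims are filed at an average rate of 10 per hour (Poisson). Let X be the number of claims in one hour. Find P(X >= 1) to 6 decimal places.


P(X>=1) = 1 - P(X<=0) = 1 - (e^(-10)*10^0/0!)
≈ 1 - 0.0000453999 = 0.9999546001
≈ 0.999955

0.999955


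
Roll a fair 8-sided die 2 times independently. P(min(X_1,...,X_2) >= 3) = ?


P(min >= 3) = P(all X_i >= 3) = (P(X_1 >= 3))^2
= (6/8)^2 = (3/4)^2 = 9/16

9/16


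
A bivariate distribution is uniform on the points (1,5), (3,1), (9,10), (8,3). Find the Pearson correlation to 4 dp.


Cov(X,Y) = 5.5625, Var(X) = 11.1875, Var(Y) = 11.1875
rho = Cov/(sqrt(VarX)*sqrt(VarY)) = 0.4972

0.4972


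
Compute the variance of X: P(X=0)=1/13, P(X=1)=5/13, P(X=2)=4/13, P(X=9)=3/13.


E[X] = 40/13, E[X^2] = 264/13
Var(X) = E[X^2] - (E[X])^2 = 264/13 - (40/13)^2 = 1832/169

1832/169


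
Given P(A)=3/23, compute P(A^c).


P(A') = 1 - P(A) = 1 - 3/23 = 20/23

20/23


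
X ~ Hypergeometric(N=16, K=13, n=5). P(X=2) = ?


P(X=2) = C(13,2)*C(3,3) / C(16,5)
= 78*1 / 4368
= 78/4368 = 1/56

1/56


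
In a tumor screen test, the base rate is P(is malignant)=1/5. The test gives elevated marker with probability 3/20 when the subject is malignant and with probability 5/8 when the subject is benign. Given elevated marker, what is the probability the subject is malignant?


P(A) = P(A|B)P(B) + P(A|B')P(B') = 3/20*1/5 + 5/8*4/5 = 53/100
P(B|A) = P(A|B)P(B)/P(A) = (3/100)/(53/100) = 3/53

3/53


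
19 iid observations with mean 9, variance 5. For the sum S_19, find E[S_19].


E[S_n] = n*E[X_1] = 19*9 = 171

171


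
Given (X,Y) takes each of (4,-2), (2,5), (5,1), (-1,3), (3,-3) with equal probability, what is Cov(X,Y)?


E[X]=13/5, E[Y]=4/5, E[XY]=-1
Cov(X,Y) = E[XY] - E[X]E[Y] = -1 - 13/5*4/5 = -77/25

-77/25


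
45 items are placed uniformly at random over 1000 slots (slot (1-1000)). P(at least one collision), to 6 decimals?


P(all different) = prod((1000-i)/1000 for i=0..44) = 0.366037
P(at least one match) = 1 - 0.366037 = 0.633963

0.633963


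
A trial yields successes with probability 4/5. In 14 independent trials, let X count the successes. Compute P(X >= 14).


P(X>=14) = P(X=14)
= 268435456/6103515625
= 268435456/6103515625

268435456/6103515625


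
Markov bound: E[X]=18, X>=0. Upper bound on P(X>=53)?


Markov: P(X >= a) <= E[X]/a
P(X >= 53) <= 18/53

18/53


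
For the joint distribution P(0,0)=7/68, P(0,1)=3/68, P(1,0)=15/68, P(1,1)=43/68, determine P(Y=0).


P(Y=0) = P(0,0)+P(1,0) = 7/68 + 15/68 = 22/68 = 11/34

11/34


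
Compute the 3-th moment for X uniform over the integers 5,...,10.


E[X^3] = (1/6) * sum(x^3 for x=5..10)
= 2925/6 = 975/2

975/2


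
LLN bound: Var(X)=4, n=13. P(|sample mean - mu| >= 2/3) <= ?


Var(Xbar) = Var(X)/n = 4/13
Chebyshev: P(|Xbar-mu| >= 2/3) <= Var(Xbar)/(2/3)^2 = (4/13)/(4/9) = 9/13

9/13


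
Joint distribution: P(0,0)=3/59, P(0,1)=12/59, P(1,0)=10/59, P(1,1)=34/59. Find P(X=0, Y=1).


Read from table: P(X=0, Y=1) = 12/59

12/59


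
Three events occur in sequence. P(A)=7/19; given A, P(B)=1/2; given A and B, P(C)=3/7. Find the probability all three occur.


P(A∩B∩C) = P(A) * P(B|A) * P(C|A∩B)
= 7/19 * 1/2 * 3/7
= 7/38 * 3/7 = 3/38

3/38


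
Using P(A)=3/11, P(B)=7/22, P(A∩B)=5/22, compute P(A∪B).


P(A∪B) = P(A) + P(B) - P(A∩B)
= 3/11 + 7/22 - 5/22 = 4/11

4/11


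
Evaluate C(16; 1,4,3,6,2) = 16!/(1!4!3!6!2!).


16! = 20922789888000
Denominator: 1!=1 * 4!=24 * 3!=6 * 6!=720 * 2!=2
Coefficient = 20922789888000 / 207360 = 100900800

100900800


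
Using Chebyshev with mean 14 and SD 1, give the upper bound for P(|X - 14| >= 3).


k = 3/1 = 3
Chebyshev: P(|X-mu| >= k*sigma) <= 1/k^2 = 1/3^2 = 1/9

1/9


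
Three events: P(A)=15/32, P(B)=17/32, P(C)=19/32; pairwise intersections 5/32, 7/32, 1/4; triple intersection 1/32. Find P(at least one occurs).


P(A∪B∪C) = P(A)+P(B)+P(C) - P(AB)-P(AC)-P(BC) + P(ABC)
= 15/32+17/32+19/32 - 5/32-7/32-1/4 + 1/32
= 1

1


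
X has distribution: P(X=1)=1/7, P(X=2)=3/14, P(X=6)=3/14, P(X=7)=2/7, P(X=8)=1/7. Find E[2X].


E[2X] = sum(g(x)*P(x))
= 2*1/7 + 4*3/14 + 12*3/14 + 14*2/7 + 16*1/7
= 10

10


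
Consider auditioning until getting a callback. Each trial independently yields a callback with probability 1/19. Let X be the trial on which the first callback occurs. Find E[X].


For geometric (trials until first success), E[X] = 1/p = 1/(1/19) = 19

19


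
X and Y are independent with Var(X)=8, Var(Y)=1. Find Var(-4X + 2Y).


Independence => Cov(X,Y)=0
Var(-4X + 2Y) = (-4)^2*Var(X) + 2^2*Var(Y)
= 16*8 + 4*1 = 132

132


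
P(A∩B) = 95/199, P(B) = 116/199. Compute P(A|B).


P(A|B) = P(A∩B)/P(B) = (95/199)/(116/199) = 95/116

95/116


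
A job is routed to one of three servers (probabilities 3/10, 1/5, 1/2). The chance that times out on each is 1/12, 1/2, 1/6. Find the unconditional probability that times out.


P(A) = P(A|B1)P(B1) + P(A|B2)P(B2) + P(A|B3)P(B3)
= 1/12*3/10 + 1/2*1/5 + 1/6*1/2
= 1/40 + 1/10 + 1/12 = 5/24

5/24


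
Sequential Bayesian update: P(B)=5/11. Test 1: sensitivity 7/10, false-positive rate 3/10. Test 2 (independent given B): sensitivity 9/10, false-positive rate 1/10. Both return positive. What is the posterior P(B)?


After test 1: P(+) = 7/10*5/11 + 3/10*6/11 = 53/110
P(B|+) = (7/22)/(53/110) = 35/53
After test 2 (use post1 as new prior): P(+) = 9/10*35/53 + 1/10*18/53 = 333/530
P(B|+,+) = (63/106)/(333/530) = 35/37

35/37


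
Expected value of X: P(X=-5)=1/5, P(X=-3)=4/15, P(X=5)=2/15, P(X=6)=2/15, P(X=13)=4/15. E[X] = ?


E[X] = sum(x * P(x))
= -5*1/5 - 3*4/15 + 5*2/15 + 6*2/15 + 13*4/15
= 47/15

47/15


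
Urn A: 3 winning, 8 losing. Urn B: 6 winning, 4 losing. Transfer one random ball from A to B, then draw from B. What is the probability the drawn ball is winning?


P(transfer winning) = 3/11; P(transfer losing) = 8/11
If winning transferred: Urn II has 7 winning of 11, so P(winning|winning moved) = 7/11
If losing transferred: Urn II has 6 winning of 11, so P(winning|losing moved) = 6/11
By total probability: P(winning) = 3/11*7/11 + 8/11*6/11 = 69/121

69/121


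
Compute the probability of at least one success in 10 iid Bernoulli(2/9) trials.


P(at least one) = 1 - P(none)
P(none) = (1 - 2/9)^10 = (7/9)^10 = 282475249/3486784401
P(at least one) = 1 - 282475249/3486784401 = 3204309152/3486784401

3204309152/3486784401


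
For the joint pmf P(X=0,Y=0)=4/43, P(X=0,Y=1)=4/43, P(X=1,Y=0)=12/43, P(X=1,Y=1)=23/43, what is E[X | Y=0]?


P(Y=0) = 16/43
E[X|Y=0] = (0*4 + 1*12)/16 = 12/16 = 3/4

3/4


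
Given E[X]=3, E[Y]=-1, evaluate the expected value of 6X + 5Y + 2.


E[6X + 5Y + 2] = 6*E[X] + 5*E[Y] + 2
= (6)*(3) + (5)*(-1) + (2)
= 18 - 5 + 2 = 15

15


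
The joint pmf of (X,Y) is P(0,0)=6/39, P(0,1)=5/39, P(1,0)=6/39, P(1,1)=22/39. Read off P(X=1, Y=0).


Read from table: P(X=1, Y=0) = 6/39 = 2/13

2/13


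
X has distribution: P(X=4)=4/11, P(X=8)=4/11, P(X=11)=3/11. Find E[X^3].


E[X^3] = sum(g(x)*P(x))
= 64*4/11 + 512*4/11 + 1331*3/11
= 6297/11

6297/11


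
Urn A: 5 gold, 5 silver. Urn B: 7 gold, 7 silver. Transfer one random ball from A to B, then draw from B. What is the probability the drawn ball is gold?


P(transfer gold) = 5/10 = 1/2; P(transfer silver) = 1/2
If gold transferred: Urn II has 8 gold of 15, so P(gold|gold moved) = 8/15
If silver transferred: Urn II has 7 gold of 15, so P(gold|silver moved) = 7/15
By total probability: P(gold) = 1/2*8/15 + 1/2*7/15 = 1/2

1/2


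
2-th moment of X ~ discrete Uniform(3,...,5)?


E[X^2] = (1/3) * sum(x^2 for x=3..5)
= 50/3

50/3


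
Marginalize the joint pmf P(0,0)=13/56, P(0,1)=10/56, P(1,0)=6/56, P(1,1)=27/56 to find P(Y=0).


P(Y=0) = P(0,0)+P(1,0) = 13/56 + 6/56 = 19/56

19/56


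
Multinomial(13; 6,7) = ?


13! = 6227020800
Denominator: 6!=720 * 7!=5040
Coefficient = 6227020800 / 3628800 = 1716

1716


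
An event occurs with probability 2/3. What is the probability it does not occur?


P(A') = 1 - P(A) = 1 - 2/3 = 1/3

1/3


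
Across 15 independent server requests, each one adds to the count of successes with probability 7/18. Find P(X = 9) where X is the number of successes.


P(X=9) = C(15,9) * p^9 * (1-p)^6
= 5005 * 40353607/198359290368 * 1771561/34012224
= 357801826234487635/6746640616477458432

357801826234487635/6746640616477458432


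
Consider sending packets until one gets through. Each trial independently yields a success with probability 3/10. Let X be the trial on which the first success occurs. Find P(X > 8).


P(X > 8) = P(first 8 trials all fail) = (1-p)^8 = (7/10)^8 = 5764801/100000000

5764801/100000000


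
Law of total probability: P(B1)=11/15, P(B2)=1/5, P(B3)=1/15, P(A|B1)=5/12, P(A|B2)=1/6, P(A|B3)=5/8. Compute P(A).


P(A) = P(A|B1)P(B1) + P(A|B2)P(B2) + P(A|B3)P(B3)
= 5/12*11/15 + 1/6*1/5 + 5/8*1/15
= 11/36 + 1/30 + 1/24 = 137/360

137/360


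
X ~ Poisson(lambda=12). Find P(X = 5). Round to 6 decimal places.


P(X=5) = e^(-12) * 12^5 / 5!
≈ 0.000006144212353 * 248832 / 120
≈ 0.012741

0.012741


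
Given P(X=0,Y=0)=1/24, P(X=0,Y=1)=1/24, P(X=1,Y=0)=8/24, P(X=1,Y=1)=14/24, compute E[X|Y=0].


P(Y=0) = 9/24
E[X|Y=0] = (0*1 + 1*8)/9 = 8/9

8/9


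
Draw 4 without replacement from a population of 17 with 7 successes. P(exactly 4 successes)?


P(X=4) = C(7,4)*C(10,0) / C(17,4)
= 35*1 / 2380
= 35/2380 = 1/68

1/68


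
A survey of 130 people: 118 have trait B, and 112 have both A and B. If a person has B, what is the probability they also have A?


P(A|B) = P(A∩B)/P(B) = (112/130)/(118/130) = 112/118 = 56/59

56/59


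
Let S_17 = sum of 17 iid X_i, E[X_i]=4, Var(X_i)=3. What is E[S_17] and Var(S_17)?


E[S_n] = n*mu = 17*4 = 68
Var(S_n) = n*sigma^2 = 17*3 = 51

E[S_17]=68, Var(S_17)=51


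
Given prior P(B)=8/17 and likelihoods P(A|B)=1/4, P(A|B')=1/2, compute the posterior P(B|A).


P(A) = P(A|B)P(B) + P(A|B')P(B') = 1/4*8/17 + 1/2*9/17 = 13/34
P(B|A) = P(A|B)P(B)/P(A) = (2/17)/(13/34) = 4/13

4/13


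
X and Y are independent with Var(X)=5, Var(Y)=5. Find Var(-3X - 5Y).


Independence => Cov(X,Y)=0
Var(-3X - 5Y) = (-3)^2*Var(X) + (-5)^2*Var(Y)
= 9*5 + 25*5 = 170

170


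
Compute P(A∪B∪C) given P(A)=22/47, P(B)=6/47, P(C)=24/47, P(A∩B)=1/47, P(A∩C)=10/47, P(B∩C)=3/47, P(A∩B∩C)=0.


P(A∪B∪C) = P(A)+P(B)+P(C) - P(AB)-P(AC)-P(BC) + P(ABC)
= 22/47+6/47+24/47 - 1/47-10/47-3/47 + 0
= 38/47

38/47


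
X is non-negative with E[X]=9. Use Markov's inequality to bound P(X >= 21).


Markov: P(X >= a) <= E[X]/a
P(X >= 21) <= 9/21 = 3/7

3/7


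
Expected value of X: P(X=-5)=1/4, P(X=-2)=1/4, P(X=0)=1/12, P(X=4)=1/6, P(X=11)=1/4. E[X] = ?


E[X] = sum(x * P(x))
= -5*1/4 - 2*1/4 + 0*1/12 + 4*1/6 + 11*1/4
= 5/3

5/3


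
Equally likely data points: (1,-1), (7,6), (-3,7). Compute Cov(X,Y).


E[X]=5/3, E[Y]=4, E[XY]=20/3
Cov(X,Y) = E[XY] - E[X]E[Y] = 20/3 - 5/3*4 = 0

0


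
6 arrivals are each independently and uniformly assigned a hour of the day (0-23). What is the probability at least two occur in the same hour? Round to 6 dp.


P(all different) = prod((24-i)/24 for i=0..5) = 0.507104
P(at least one match) = 1 - 0.507104 = 0.492896

0.492896


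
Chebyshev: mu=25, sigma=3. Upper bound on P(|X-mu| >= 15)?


k = 15/3 = 5
Chebyshev: P(|X-mu| >= k*sigma) <= 1/k^2 = 1/5^2 = 1/25

1/25


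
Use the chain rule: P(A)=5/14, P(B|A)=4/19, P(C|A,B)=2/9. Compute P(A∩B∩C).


P(A∩B∩C) = P(A) * P(B|A) * P(C|A∩B)
= 5/14 * 4/19 * 2/9
= 10/133 * 2/9 = 20/1197

20/1197


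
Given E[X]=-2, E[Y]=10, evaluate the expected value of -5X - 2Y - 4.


E[-5X - 2Y - 4] = -5*E[X] - 2*E[Y] - 4
= (-5)*(-2) + (-2)*(10) + (-4)
= 10 - 20 - 4 = -14

-14


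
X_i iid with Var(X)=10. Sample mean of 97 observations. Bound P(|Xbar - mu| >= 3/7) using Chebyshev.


Var(Xbar) = Var(X)/n = 10/97
Chebyshev: P(|Xbar-mu| >= 3/7) <= Var(Xbar)/(3/7)^2 = (10/97)/(9/49) = 490/873

490/873


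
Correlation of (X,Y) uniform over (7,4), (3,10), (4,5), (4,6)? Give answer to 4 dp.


Cov(X,Y) = -2.6250, Var(X) = 2.2500, Var(Y) = 5.1875
rho = Cov/(sqrt(VarX)*sqrt(VarY)) = -0.7683

-0.7683


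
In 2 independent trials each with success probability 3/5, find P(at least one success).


P(at least one) = 1 - P(none)
P(none) = (1 - 3/5)^2 = (2/5)^2 = 4/25
P(at least one) = 1 - 4/25 = 21/25

21/25


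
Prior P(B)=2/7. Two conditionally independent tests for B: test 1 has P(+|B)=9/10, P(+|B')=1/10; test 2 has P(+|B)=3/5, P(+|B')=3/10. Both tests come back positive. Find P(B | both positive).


After test 1: P(+) = 9/10*2/7 + 1/10*5/7 = 23/70
P(B|+) = (9/35)/(23/70) = 18/23
After test 2 (use post1 as new prior): P(+) = 3/5*18/23 + 3/10*5/23 = 123/230
P(B|+,+) = (54/115)/(123/230) = 36/41

36/41


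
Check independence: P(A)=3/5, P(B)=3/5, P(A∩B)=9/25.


P(A)*P(B) = 3/5*3/5 = 9/25
P(A∩B) = 9/25, which equals P(A)P(B), so independent

Yes, A and B are independent


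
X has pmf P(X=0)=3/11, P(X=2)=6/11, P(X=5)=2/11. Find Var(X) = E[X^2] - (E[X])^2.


E[X] = 2, E[X^2] = 74/11
Var(X) = E[X^2] - (E[X])^2 = 74/11 - (2)^2 = 30/11

30/11


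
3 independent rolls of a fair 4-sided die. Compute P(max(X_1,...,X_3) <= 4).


P(max <= 4) = P(all X_i <= 4) = (P(X_1 <= 4))^3
= (4/4)^3 = 1^3 = 1

1


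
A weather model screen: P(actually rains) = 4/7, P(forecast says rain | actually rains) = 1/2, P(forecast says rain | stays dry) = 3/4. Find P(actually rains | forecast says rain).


P(A) = P(A|B)P(B) + P(A|B')P(B') = 1/2*4/7 + 3/4*3/7 = 17/28
P(B|A) = P(A|B)P(B)/P(A) = (2/7)/(17/28) = 8/17

8/17


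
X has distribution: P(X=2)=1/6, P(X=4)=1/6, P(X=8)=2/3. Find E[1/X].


E[1/X] = sum(g(x)*P(x))
= 1/2*1/6 + 1/4*1/6 + 1/8*2/3
= 5/24

5/24


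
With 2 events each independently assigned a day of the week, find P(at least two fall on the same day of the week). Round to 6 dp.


P(all different) = prod((7-i)/7 for i=0..1) = 0.857143
P(at least one match) = 1 - 0.857143 = 0.142857

0.142857


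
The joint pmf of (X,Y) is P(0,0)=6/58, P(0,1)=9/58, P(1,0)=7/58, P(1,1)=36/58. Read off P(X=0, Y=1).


Read from table: P(X=0, Y=1) = 9/58

9/58


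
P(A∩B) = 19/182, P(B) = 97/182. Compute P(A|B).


P(A|B) = P(A∩B)/P(B) = (19/182)/(97/182) = 19/97

19/97


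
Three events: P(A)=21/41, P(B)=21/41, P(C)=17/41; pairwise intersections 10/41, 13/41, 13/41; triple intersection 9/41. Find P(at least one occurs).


P(A∪B∪C) = P(A)+P(B)+P(C) - P(AB)-P(AC)-P(BC) + P(ABC)
= 21/41+21/41+17/41 - 10/41-13/41-13/41 + 9/41
= 32/41

32/41


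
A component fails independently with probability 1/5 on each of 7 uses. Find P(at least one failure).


P(at least one) = 1 - P(none)
P(none) = (1 - 1/5)^7 = (4/5)^7 = 16384/78125
P(at least one) = 1 - 16384/78125 = 61741/78125

61741/78125


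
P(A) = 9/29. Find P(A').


P(A') = 1 - P(A) = 1 - 9/29 = 20/29

20/29


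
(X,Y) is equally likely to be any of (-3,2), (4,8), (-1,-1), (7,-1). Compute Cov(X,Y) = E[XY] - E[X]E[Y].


E[X]=7/4, E[Y]=2, E[XY]=5
Cov(X,Y) = E[XY] - E[X]E[Y] = 5 - 7/4*2 = 3/2

3/2


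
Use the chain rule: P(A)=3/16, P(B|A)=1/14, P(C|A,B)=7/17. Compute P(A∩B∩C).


P(A∩B∩C) = P(A) * P(B|A) * P(C|A∩B)
= 3/16 * 1/14 * 7/17
= 3/224 * 7/17 = 3/544

3/544


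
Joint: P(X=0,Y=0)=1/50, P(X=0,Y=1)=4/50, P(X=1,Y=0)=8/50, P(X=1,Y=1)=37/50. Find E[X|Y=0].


P(Y=0) = 9/50
E[X|Y=0] = (0*1 + 1*8)/9 = 8/9

8/9


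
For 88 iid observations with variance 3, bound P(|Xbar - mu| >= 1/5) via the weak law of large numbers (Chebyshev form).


Var(Xbar) = Var(X)/n = 3/88
Chebyshev: P(|Xbar-mu| >= 1/5) <= Var(Xbar)/(1/5)^2 = (3/88)/(1/25) = 75/88

75/88


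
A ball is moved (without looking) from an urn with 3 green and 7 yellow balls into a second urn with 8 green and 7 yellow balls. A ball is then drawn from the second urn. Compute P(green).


P(transfer green) = 3/10; P(transfer yellow) = 7/10
If green transferred: Urn II has 9 green of 16, so P(green|green moved) = 9/16
If yellow transferred: Urn II has 8 green of 16, so P(green|yellow moved) = 1/2
By total probability: P(green) = 3/10*9/16 + 7/10*1/2 = 83/160

83/160


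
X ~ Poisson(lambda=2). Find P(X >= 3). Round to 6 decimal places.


P(X>=3) = 1 - P(X<=2) = 1 - (e^(-2)*2^0/0! + e^(-2)*2^1/1! + e^(-2)*2^2/2!)
≈ 1 - (0.1353352832 + 0.2706705665 + 0.2706705665)
= 1 - 0.6766764162 = 0.3233235838
≈ 0.323324

0.323324


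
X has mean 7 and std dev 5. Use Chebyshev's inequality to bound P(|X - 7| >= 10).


k = 10/5 = 2
Chebyshev: P(|X-mu| >= k*sigma) <= 1/k^2 = 1/2^2 = 1/4

1/4


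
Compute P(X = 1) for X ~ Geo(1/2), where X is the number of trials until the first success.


P(X=1) = (1-p)^0 * p = (1/2)^0 * 1/2
= 1 * 1/2 = 1/2

1/2


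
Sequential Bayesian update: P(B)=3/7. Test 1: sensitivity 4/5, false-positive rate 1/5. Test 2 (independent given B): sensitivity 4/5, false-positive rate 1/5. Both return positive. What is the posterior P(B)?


After test 1: P(+) = 4/5*3/7 + 1/5*4/7 = 16/35
P(B|+) = (12/35)/(16/35) = 3/4
After test 2 (use post1 as new prior): P(+) = 4/5*3/4 + 1/5*1/4 = 13/20
P(B|+,+) = (3/5)/(13/20) = 12/13

12/13


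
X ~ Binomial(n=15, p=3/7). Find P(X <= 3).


P(X<=3) = P(X=0) + P(X=1) + P(X=2) + P(X=3)
= 1073741824/4747561509943 + 12079595520/4747561509943 + 9059696640/678223072849 + 29444014080/678223072849
= 40382758912/678223072849

40382758912/678223072849


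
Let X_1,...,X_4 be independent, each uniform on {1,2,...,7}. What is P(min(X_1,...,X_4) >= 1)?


P(min >= 1) = P(all X_i >= 1) = (P(X_1 >= 1))^4
= (7/7)^4 = 1^4 = 1

1


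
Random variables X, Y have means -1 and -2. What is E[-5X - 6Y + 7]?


E[-5X - 6Y + 7] = -5*E[X] - 6*E[Y] + 7
= (-5)*(-1) + (-6)*(-2) + (7)
= 5 + 12 + 7 = 24

24


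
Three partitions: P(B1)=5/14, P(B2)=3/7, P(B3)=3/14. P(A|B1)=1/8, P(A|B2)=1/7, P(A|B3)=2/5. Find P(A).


P(A) = P(A|B1)P(B1) + P(A|B2)P(B2) + P(A|B3)P(B3)
= 1/8*5/14 + 1/7*3/7 + 2/5*3/14
= 5/112 + 3/49 + 3/35 = 751/3920

751/3920


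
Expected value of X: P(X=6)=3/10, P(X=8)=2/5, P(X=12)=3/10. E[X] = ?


E[X] = sum(x * P(x))
= 6*3/10 + 8*2/5 + 12*3/10
= 43/5

43/5


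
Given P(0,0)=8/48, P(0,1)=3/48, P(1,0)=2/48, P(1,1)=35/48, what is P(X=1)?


P(X=1) = P(1,0)+P(1,1) = 2/48 + 35/48 = 37/48

37/48


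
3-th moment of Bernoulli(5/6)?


For Bernoulli: X in {0,1}
E[X^3] = 0^3*(1-5/6) + 1^3*5/6 = 5/6

5/6


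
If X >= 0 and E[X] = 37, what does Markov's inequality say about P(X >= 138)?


Markov: P(X >= a) <= E[X]/a
P(X >= 138) <= 37/138

37/138


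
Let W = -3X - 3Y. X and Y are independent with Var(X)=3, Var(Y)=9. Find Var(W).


Independence => Cov(X,Y)=0
Var(-3X - 3Y) = (-3)^2*Var(X) + (-3)^2*Var(Y)
= 9*3 + 9*9 = 108

108


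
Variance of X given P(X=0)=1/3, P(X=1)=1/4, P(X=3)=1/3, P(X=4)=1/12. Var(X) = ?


E[X] = 19/12, E[X^2] = 55/12
Var(X) = E[X^2] - (E[X])^2 = 55/12 - (19/12)^2 = 299/144

299/144


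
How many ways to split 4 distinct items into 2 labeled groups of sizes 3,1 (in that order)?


4! = 24
Denominator: 3!=6 * 1!=1
Coefficient = 24 / 6 = 4

4
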